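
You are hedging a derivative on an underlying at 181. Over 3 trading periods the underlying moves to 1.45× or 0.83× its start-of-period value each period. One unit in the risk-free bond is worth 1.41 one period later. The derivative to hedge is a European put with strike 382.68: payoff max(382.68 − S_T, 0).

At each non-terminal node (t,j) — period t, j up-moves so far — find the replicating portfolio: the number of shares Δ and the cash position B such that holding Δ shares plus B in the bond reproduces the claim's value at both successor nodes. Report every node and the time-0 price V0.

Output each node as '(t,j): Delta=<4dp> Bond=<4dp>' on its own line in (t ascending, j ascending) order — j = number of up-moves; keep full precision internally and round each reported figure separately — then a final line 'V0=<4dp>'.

(0,0): Delta=-0.3366 Bond=65.8339
(1,0): Delta=-1.0000 Bond=192.4853
(1,1): Delta=-0.3104 Bond=85.9527
(2,0): Delta=-1.0000 Bond=271.4043
(2,1): Delta=-1.0000 Bond=271.4043
(2,2): Delta=-0.2832 Bond=110.8340
V0=4.9056

No-arbitrage ⇒ martingale measure with p* = (R−d)/(u−d) = 0.9355.
Payoff layer (t=3): V(3,0)=279.1866, V(3,1)=201.8782, V(3,2)=66.8214, V(3,3)=0.0000
Node (2,0) S=124.6909: V=(p*·201.8782+(1−p*)·279.1866)/1.41=146.7134; Δ=(201.8782−279.1866)/(180.8018−103.4934)=-1.0000; B=V−Δ·S=271.4043
Node (2,1) S=217.8335: V=(p*·66.8214+(1−p*)·201.8782)/1.41=53.5708; Δ=(66.8214−201.8782)/(315.8586−180.8018)=-1.0000; B=V−Δ·S=271.4043
Node (2,2) S=380.5525: V=(p*·0.0000+(1−p*)·66.8214)/1.41=3.0575; Δ=(0.0000−66.8214)/(551.8011−315.8586)=-0.2832; B=V−Δ·S=110.8340
Node (1,0) S=150.2300: V=(p*·53.5708+(1−p*)·146.7134)/1.41=42.2553; Δ=(53.5708−146.7134)/(217.8335−124.6909)=-1.0000; B=V−Δ·S=192.4853
Node (1,1) S=262.4500: V=(p*·3.0575+(1−p*)·53.5708)/1.41=4.4797; Δ=(3.0575−53.5708)/(380.5525−217.8335)=-0.3104; B=V−Δ·S=85.9527
Node (0,0) S=181.0000: V=(p*·4.4797+(1−p*)·42.2553)/1.41=4.9056; Δ=(4.4797−42.2553)/(262.4500−150.2300)=-0.3366; B=V−Δ·S=65.8339
Root portfolio cost Δ·181+B reproduces V0=4.9056.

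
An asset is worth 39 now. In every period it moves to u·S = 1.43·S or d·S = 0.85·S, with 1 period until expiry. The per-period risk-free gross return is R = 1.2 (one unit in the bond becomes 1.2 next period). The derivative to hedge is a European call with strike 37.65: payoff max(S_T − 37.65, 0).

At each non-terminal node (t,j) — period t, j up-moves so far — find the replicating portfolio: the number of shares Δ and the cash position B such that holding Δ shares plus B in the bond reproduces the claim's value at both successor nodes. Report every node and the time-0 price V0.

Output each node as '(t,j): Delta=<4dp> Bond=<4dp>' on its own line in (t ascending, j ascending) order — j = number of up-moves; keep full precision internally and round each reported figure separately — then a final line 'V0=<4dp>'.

(0,0): Delta=0.8011 Bond=-22.1293
V0=9.1121

Since d<R<u, set p* = (R−d)/(u−d) = 0.6034; price each node as the discounted p*-expectation of its children.
Terminal payoffs: V(1,0)=0.0000, V(1,1)=18.1200
  t=0,j=0: stock 39.0000 → up 55.7700 (V=18.1200), down 33.1500 (V=0.0000). Price 9.1121; hedge Δ=0.8011, bond B=-22.1293.
Check: Δ(0,0)·S0 + B(0,0) = 9.1121 = V0.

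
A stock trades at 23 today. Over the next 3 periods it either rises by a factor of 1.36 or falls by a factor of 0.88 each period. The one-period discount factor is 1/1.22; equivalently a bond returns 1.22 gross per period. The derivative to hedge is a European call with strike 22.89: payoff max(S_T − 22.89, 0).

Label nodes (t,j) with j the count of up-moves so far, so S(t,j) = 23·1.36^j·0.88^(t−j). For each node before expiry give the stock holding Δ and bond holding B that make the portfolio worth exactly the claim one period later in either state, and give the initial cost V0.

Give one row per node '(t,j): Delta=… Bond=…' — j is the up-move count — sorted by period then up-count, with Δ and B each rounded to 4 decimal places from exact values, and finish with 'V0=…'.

No-arbitrage ⇒ martingale measure with p* = (R−d)/(u−d) = 0.7083.
At expiry t=3: V(3,0)=0.0000, V(3,1)=1.3332, V(3,2)=14.5459, V(3,3)=34.9655
Node (2,0) S=17.8112: V=(p*·1.3332+(1−p*)·0.0000)/1.22=0.7741; Δ=(1.3332−0.0000)/(24.2232−15.6739)=0.1559; B=V−Δ·S=-2.0035
Node (2,1) S=27.5264: V=(p*·14.5459+(1−p*)·1.3332)/1.22=8.7641; Δ=(14.5459−1.3332)/(37.4359−24.2232)=1.0000; B=V−Δ·S=-18.7623
Node (2,2) S=42.5408: V=(p*·34.9655+(1−p*)·14.5459)/1.22=23.7785; Δ=(34.9655−14.5459)/(57.8555−37.4359)=1.0000; B=V−Δ·S=-18.7623
Node (1,0) S=20.2400: V=(p*·8.7641+(1−p*)·0.7741)/1.22=5.2735; Δ=(8.7641−0.7741)/(27.5264−17.8112)=0.8224; B=V−Δ·S=-11.3724
Node (1,1) S=31.2800: V=(p*·23.7785+(1−p*)·8.7641)/1.22=15.9011; Δ=(23.7785−8.7641)/(42.5408−27.5264)=1.0000; B=V−Δ·S=-15.3789
Node (0,0) S=23.0000: V=(p*·15.9011+(1−p*)·5.2735)/1.22=10.4929; Δ=(15.9011−5.2735)/(31.2800−20.2400)=0.9626; B=V−Δ·S=-11.6478
The time-0 hedge costs 10.4929, which is the no-arbitrage price.

(0,0): Delta=0.9626 Bond=-11.6478
(1,0): Delta=0.8224 Bond=-11.3724
(1,1): Delta=1.0000 Bond=-15.3789
(2,0): Delta=0.1559 Bond=-2.0035
(2,1): Delta=1.0000 Bond=-18.7623
(2,2): Delta=1.0000 Bond=-18.7623
V0=10.4929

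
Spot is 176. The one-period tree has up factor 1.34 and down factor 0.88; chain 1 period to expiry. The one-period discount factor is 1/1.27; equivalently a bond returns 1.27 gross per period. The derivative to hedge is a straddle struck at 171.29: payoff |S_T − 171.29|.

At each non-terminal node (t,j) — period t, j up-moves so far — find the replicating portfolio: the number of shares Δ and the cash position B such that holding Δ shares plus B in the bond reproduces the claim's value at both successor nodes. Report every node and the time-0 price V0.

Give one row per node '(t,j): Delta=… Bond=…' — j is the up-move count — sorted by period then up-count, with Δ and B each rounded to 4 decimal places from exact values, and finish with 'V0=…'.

Under the risk-neutral measure, an up-move has probability p* = (R−d)/(u−d) = 0.8478 and values discount at R = 1.27.
Payoff layer (t=1): V(1,0)=16.4100, V(1,1)=64.5500
(0,0): S=176.0000. Δ = (V_up−V_dn)/(S_up−S_dn) = (64.5500−16.4100)/(235.8400−154.8800) = 0.5946. V = [p*·64.5500 + (1−p*)·16.4100]/1.27 = 45.0585. B = V − Δ·S = -59.5936.
The time-0 hedge costs 45.0585, which is the no-arbitrage price.

(0,0): Delta=0.5946 Bond=-59.5936
V0=45.0585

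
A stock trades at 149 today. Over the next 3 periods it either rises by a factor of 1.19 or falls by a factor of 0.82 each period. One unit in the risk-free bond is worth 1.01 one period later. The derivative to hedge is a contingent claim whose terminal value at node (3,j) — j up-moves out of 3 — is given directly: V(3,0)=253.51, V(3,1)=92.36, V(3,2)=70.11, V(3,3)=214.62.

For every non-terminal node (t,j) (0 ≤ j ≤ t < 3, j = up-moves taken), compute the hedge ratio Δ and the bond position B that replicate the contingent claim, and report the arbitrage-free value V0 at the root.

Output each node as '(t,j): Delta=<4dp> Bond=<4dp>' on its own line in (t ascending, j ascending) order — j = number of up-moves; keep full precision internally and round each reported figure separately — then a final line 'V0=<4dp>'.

(0,0): Delta=-0.1983 Bond=144.9493
(1,0): Delta=-1.9673 Bond=362.5374
(1,1): Delta=0.9566 Bond=-58.3641
(2,0): Delta=-4.3472 Bond=604.6072
(2,1): Delta=-0.4136 Bond=140.2681
(2,2): Delta=1.8510 Bond=-247.6786
V0=115.4096

The replicating-portfolio and risk-neutral prices coincide; use p* = (1.01−0.82)/(1.19−0.82) = 0.5135 for the latter.
Terminal payoffs: V(3,0)=253.5100, V(3,1)=92.3600, V(3,2)=70.1100, V(3,3)=214.6200
  t=2,j=0: stock 100.1876 → up 119.2232 (V=92.3600), down 82.1538 (V=253.5100). Price 169.0666; hedge Δ=-4.3472, bond B=604.6072.
  t=2,j=1: stock 145.3942 → up 173.0191 (V=70.1100), down 119.2232 (V=92.3600). Price 80.1330; hedge Δ=-0.4136, bond B=140.2681.
  t=2,j=2: stock 210.9989 → up 251.0887 (V=214.6200), down 173.0191 (V=70.1100). Price 142.8889; hedge Δ=1.8510, bond B=-247.6786.
  t=1,j=0: stock 122.1800 → up 145.3942 (V=80.1330), down 100.1876 (V=169.0666). Price 122.1762; hedge Δ=-1.9673, bond B=362.5374.
  t=1,j=1: stock 177.3100 → up 210.9989 (V=142.8889), down 145.3942 (V=80.1330). Price 111.2466; hedge Δ=0.9566, bond B=-58.3641.
  t=0,j=0: stock 149.0000 → up 177.3100 (V=111.2466), down 122.1800 (V=122.1762). Price 115.4096; hedge Δ=-0.1983, bond B=144.9493.
The time-0 hedge costs 115.4096, which is the no-arbitrage price.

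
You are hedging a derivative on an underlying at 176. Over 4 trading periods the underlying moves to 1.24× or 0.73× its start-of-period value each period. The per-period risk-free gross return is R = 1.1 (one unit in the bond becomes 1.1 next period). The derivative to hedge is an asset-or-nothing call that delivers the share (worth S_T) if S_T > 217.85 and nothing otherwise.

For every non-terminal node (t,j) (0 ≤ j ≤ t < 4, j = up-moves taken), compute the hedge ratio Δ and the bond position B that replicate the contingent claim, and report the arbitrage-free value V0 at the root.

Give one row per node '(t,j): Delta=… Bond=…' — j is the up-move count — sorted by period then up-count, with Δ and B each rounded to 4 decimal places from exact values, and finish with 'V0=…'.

(0,0): Delta=1.4357 Bond=-103.8065
(1,0): Delta=1.6262 Bond=-138.6559
(1,1): Delta=1.3933 Bond=-104.9288
(2,0): Delta=0.0000 Bond=0.0000
(2,1): Delta=1.9884 Bond=-210.2323
(2,2): Delta=1.2608 Bond=-79.5474
(3,0): Delta=0.0000 Bond=0.0000
(3,1): Delta=0.0000 Bond=0.0000
(3,2): Delta=2.4314 Bond=-318.7576
(3,3): Delta=1.0000 Bond=0.0000
V0=148.8850

The replicating-portfolio and risk-neutral prices coincide; use p* = (1.1−0.73)/(1.24−0.73) = 0.7255 for the latter.
At expiry t=4: V(4,0)=0.0000, V(4,1)=0.0000, V(4,2)=0.0000, V(4,3)=244.9631, V(4,4)=416.1016
(3,0): S=68.4670. Δ = (V_up−V_dn)/(S_up−S_dn) = (0.0000−0.0000)/(84.8991−49.9809) = 0.0000. V = [p*·0.0000 + (1−p*)·0.0000]/1.1 = 0.0000. B = V − Δ·S = 0.0000.
(3,1): S=116.3001. Δ = (V_up−V_dn)/(S_up−S_dn) = (0.0000−0.0000)/(144.2121−84.8991) = 0.0000. V = [p*·0.0000 + (1−p*)·0.0000]/1.1 = 0.0000. B = V − Δ·S = 0.0000.
(3,2): S=197.5508. Δ = (V_up−V_dn)/(S_up−S_dn) = (244.9631−0.0000)/(244.9631−144.2121) = 2.4314. V = [p*·244.9631 + (1−p*)·0.0000]/1.1 = 161.5621. B = V − Δ·S = -318.7576.
(3,3): S=335.5658. Δ = (V_up−V_dn)/(S_up−S_dn) = (416.1016−244.9631)/(416.1016−244.9631) = 1.0000. V = [p*·416.1016 + (1−p*)·244.9631]/1.1 = 335.5658. B = V − Δ·S = 0.0000.
(2,0): S=93.7904. Δ = (V_up−V_dn)/(S_up−S_dn) = (0.0000−0.0000)/(116.3001−68.4670) = 0.0000. V = [p*·0.0000 + (1−p*)·0.0000]/1.1 = 0.0000. B = V − Δ·S = 0.0000.
(2,1): S=159.3152. Δ = (V_up−V_dn)/(S_up−S_dn) = (161.5621−0.0000)/(197.5508−116.3001) = 1.9884. V = [p*·161.5621 + (1−p*)·0.0000]/1.1 = 106.5561. B = V − Δ·S = -210.2323.
(2,2): S=270.6176. Δ = (V_up−V_dn)/(S_up−S_dn) = (335.5658−161.5621)/(335.5658−197.5508) = 1.2608. V = [p*·335.5658 + (1−p*)·161.5621]/1.1 = 261.6364. B = V − Δ·S = -79.5474.
(1,0): S=128.4800. Δ = (V_up−V_dn)/(S_up−S_dn) = (106.5561−0.0000)/(159.3152−93.7904) = 1.6262. V = [p*·106.5561 + (1−p*)·0.0000]/1.1 = 70.2776. B = V − Δ·S = -138.6559.
(1,1): S=218.2400. Δ = (V_up−V_dn)/(S_up−S_dn) = (261.6364−106.5561)/(270.6176−159.3152) = 1.3933. V = [p*·261.6364 + (1−p*)·106.5561]/1.1 = 199.1503. B = V − Δ·S = -104.9288.
(0,0): S=176.0000. Δ = (V_up−V_dn)/(S_up−S_dn) = (199.1503−70.2776)/(218.2400−128.4800) = 1.4357. V = [p*·199.1503 + (1−p*)·70.2776]/1.1 = 148.8850. B = V − Δ·S = -103.8065.
Self-financing check: at every node Δ·S+B equals the discounted successor values.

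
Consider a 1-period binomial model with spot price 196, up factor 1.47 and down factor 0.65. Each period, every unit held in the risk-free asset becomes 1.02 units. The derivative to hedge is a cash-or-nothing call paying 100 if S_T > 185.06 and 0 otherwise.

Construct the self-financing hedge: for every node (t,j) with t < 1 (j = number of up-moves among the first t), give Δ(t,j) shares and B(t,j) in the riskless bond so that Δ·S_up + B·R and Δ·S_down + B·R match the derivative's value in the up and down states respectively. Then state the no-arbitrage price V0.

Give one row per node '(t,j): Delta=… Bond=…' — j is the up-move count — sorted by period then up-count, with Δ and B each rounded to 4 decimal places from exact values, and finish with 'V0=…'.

(0,0): Delta=0.6222 Bond=-77.7140
V0=44.2372

Under the risk-neutral measure, an up-move has probability p* = (R−d)/(u−d) = 0.4512 and values discount at R = 1.02.
At expiry t=1: V(1,0)=0.0000, V(1,1)=100.0000
Node (0,0) S=196.0000: V=(p*·100.0000+(1−p*)·0.0000)/1.02=44.2372; Δ=(100.0000−0.0000)/(288.1200−127.4000)=0.6222; B=V−Δ·S=-77.7140
Check: Δ(0,0)·S0 + B(0,0) = 44.2372 = V0.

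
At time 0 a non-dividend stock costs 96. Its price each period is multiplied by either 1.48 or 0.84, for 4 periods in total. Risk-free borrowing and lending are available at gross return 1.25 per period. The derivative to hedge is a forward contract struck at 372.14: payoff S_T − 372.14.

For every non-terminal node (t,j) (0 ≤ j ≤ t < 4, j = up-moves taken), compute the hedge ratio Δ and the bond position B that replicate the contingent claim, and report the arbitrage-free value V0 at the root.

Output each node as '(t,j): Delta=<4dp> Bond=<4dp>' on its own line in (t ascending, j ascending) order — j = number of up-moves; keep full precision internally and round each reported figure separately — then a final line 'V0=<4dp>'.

No-arbitrage ⇒ martingale measure with p* = (R−d)/(u−d) = 0.6406.
Terminal payoffs: V(4,0)=-324.3443, V(4,1)=-287.9286, V(4,2)=-223.7676, V(4,3)=-110.7219, V(4,4)=88.4538
  t=3,j=0: stock 56.8996 → up 84.2114 (V=-287.9286), down 47.7957 (V=-324.3443). Price -240.8124; hedge Δ=1.0000, bond B=-297.7120.
  t=3,j=1: stock 100.2516 → up 148.3724 (V=-223.7676), down 84.2114 (V=-287.9286). Price -197.4604; hedge Δ=1.0000, bond B=-297.7120.
  t=3,j=2: stock 176.6339 → up 261.4181 (V=-110.7219), down 148.3724 (V=-223.7676). Price -121.0781; hedge Δ=1.0000, bond B=-297.7120.
  t=3,j=3: stock 311.2120 → up 460.5938 (V=88.4538), down 261.4181 (V=-110.7219). Price 13.5000; hedge Δ=1.0000, bond B=-297.7120.
  t=2,j=0: stock 67.7376 → up 100.2516 (V=-197.4604), down 56.8996 (V=-240.8124). Price -170.4320; hedge Δ=1.0000, bond B=-238.1696.
  t=2,j=1: stock 119.3472 → up 176.6339 (V=-121.0781), down 100.2516 (V=-197.4604). Price -118.8224; hedge Δ=1.0000, bond B=-238.1696.
  t=2,j=2: stock 210.2784 → up 311.2120 (V=13.5000), down 176.6339 (V=-121.0781). Price -27.8912; hedge Δ=1.0000, bond B=-238.1696.
  t=1,j=0: stock 80.6400 → up 119.3472 (V=-118.8224), down 67.7376 (V=-170.4320). Price -109.8957; hedge Δ=1.0000, bond B=-190.5357.
  t=1,j=1: stock 142.0800 → up 210.2784 (V=-27.8912), down 119.3472 (V=-118.8224). Price -48.4557; hedge Δ=1.0000, bond B=-190.5357.
  t=0,j=0: stock 96.0000 → up 142.0800 (V=-48.4557), down 80.6400 (V=-109.8957). Price -56.4285; hedge Δ=1.0000, bond B=-152.4285.
The time-0 hedge costs -56.4285, which is the no-arbitrage price.

(0,0): Delta=1.0000 Bond=-152.4285
(1,0): Delta=1.0000 Bond=-190.5357
(1,1): Delta=1.0000 Bond=-190.5357
(2,0): Delta=1.0000 Bond=-238.1696
(2,1): Delta=1.0000 Bond=-238.1696
(2,2): Delta=1.0000 Bond=-238.1696
(3,0): Delta=1.0000 Bond=-297.7120
(3,1): Delta=1.0000 Bond=-297.7120
(3,2): Delta=1.0000 Bond=-297.7120
(3,3): Delta=1.0000 Bond=-297.7120
V0=-56.4285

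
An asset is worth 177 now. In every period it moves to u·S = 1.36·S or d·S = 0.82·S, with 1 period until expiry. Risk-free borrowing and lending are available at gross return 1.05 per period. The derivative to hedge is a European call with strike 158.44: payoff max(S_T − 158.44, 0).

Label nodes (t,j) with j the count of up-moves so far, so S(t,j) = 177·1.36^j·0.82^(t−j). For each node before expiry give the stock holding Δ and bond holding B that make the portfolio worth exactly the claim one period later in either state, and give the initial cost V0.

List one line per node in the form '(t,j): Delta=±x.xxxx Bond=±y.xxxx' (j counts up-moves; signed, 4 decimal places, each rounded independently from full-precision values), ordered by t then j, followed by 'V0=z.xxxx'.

The replicating-portfolio and risk-neutral prices coincide; use p* = (1.05−0.82)/(1.36−0.82) = 0.4259 for the latter.
At expiry t=1: V(1,0)=0.0000, V(1,1)=82.2800
Node (0,0) S=177.0000: V=(p*·82.2800+(1−p*)·0.0000)/1.05=33.3764; Δ=(82.2800−0.0000)/(240.7200−145.1400)=0.8608; B=V−Δ·S=-118.9940
Each (Δ,B) replicates both successor values, so the strategy is self-financing and V0 is arbitrage-free.

(0,0): Delta=0.8608 Bond=-118.9940
V0=33.3764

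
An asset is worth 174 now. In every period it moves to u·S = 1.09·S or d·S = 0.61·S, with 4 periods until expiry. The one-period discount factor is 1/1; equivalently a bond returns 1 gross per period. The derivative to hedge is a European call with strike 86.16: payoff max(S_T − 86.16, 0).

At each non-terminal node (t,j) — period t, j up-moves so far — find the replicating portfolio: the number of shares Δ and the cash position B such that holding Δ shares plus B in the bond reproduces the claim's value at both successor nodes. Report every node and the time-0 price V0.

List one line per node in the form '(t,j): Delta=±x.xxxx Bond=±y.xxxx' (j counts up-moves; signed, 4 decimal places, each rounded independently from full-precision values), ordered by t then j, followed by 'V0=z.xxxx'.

No-arbitrage ⇒ martingale measure with p* = (R−d)/(u−d) = 0.8125.
At expiry t=4: V(4,0)=0.0000, V(4,1)=0.0000, V(4,2)=0.0000, V(4,3)=51.2944, V(4,4)=159.4552
Node (3,0) S=39.4947: V=(p*·0.0000+(1−p*)·0.0000)/1=0.0000; Δ=(0.0000−0.0000)/(43.0492−24.0918)=0.0000; B=V−Δ·S=0.0000
Node (3,1) S=70.5725: V=(p*·0.0000+(1−p*)·0.0000)/1=0.0000; Δ=(0.0000−0.0000)/(76.9240−43.0492)=0.0000; B=V−Δ·S=0.0000
Node (3,2) S=126.1049: V=(p*·51.2944+(1−p*)·0.0000)/1=41.6767; Δ=(51.2944−0.0000)/(137.4544−76.9240)=0.8474; B=V−Δ·S=-65.1866
Node (3,3) S=225.3350: V=(p*·159.4552+(1−p*)·51.2944)/1=139.1750; Δ=(159.4552−51.2944)/(245.6152−137.4544)=1.0000; B=V−Δ·S=-86.1600
Node (2,0) S=64.7454: V=(p*·0.0000+(1−p*)·0.0000)/1=0.0000; Δ=(0.0000−0.0000)/(70.5725−39.4947)=0.0000; B=V−Δ·S=0.0000
Node (2,1) S=115.6926: V=(p*·41.6767+(1−p*)·0.0000)/1=33.8623; Δ=(41.6767−0.0000)/(126.1049−70.5725)=0.7505; B=V−Δ·S=-52.9641
Node (2,2) S=206.7294: V=(p*·139.1750+(1−p*)·41.6767)/1=120.8941; Δ=(139.1750−41.6767)/(225.3350−126.1049)=0.9825; B=V−Δ·S=-82.2275
Node (1,0) S=106.1400: V=(p*·33.8623+(1−p*)·0.0000)/1=27.5131; Δ=(33.8623−0.0000)/(115.6926−64.7454)=0.6647; B=V−Δ·S=-43.0333
Node (1,1) S=189.6600: V=(p*·120.8941+(1−p*)·33.8623)/1=104.5756; Δ=(120.8941−33.8623)/(206.7294−115.6926)=0.9560; B=V−Δ·S=-76.7406
Node (0,0) S=174.0000: V=(p*·104.5756+(1−p*)·27.5131)/1=90.1264; Δ=(104.5756−27.5131)/(189.6600−106.1400)=0.9227; B=V−Δ·S=-70.4205
Check: Δ(0,0)·S0 + B(0,0) = 90.1264 = V0.

(0,0): Delta=0.9227 Bond=-70.4205
(1,0): Delta=0.6647 Bond=-43.0333
(1,1): Delta=0.9560 Bond=-76.7406
(2,0): Delta=0.0000 Bond=0.0000
(2,1): Delta=0.7505 Bond=-52.9641
(2,2): Delta=0.9825 Bond=-82.2275
(3,0): Delta=0.0000 Bond=0.0000
(3,1): Delta=0.0000 Bond=0.0000
(3,2): Delta=0.8474 Bond=-65.1866
(3,3): Delta=1.0000 Bond=-86.1600
V0=90.1264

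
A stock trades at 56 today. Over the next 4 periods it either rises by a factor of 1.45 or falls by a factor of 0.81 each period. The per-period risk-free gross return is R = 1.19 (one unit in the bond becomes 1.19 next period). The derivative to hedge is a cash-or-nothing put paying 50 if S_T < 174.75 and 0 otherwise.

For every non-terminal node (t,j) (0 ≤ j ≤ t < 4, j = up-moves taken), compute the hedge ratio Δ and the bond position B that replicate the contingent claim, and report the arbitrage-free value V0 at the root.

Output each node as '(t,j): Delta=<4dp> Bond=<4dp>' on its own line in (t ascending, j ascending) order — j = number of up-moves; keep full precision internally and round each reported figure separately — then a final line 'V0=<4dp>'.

(0,0): Delta=-0.1733 Bond=31.5388
(1,0): Delta=0.0000 Bond=29.6708
(1,1): Delta=-0.2395 Bond=42.9094
(2,0): Delta=0.0000 Bond=35.3082
(2,1): Delta=0.0000 Bond=35.3082
(2,2): Delta=-0.3311 Bond=61.8411
(3,0): Delta=0.0000 Bond=42.0168
(3,1): Delta=0.0000 Bond=42.0168
(3,2): Delta=0.0000 Bond=42.0168
(3,3): Delta=-0.4576 Bond=95.1943
V0=21.8346

Since d<R<u, set p* = (R−d)/(u−d) = 0.5937; price each node as the discounted p*-expectation of its children.
Terminal values V(4,·): V(4,0)=50.0000, V(4,1)=50.0000, V(4,2)=50.0000, V(4,3)=50.0000, V(4,4)=0.0000
(3,0): S=29.7607. Δ = (V_up−V_dn)/(S_up−S_dn) = (50.0000−50.0000)/(43.1530−24.1062) = 0.0000. V = [p*·50.0000 + (1−p*)·50.0000]/1.19 = 42.0168. B = V − Δ·S = 42.0168.
(3,1): S=53.2753. Δ = (V_up−V_dn)/(S_up−S_dn) = (50.0000−50.0000)/(77.2492−43.1530) = 0.0000. V = [p*·50.0000 + (1−p*)·50.0000]/1.19 = 42.0168. B = V − Δ·S = 42.0168.
(3,2): S=95.3694. Δ = (V_up−V_dn)/(S_up−S_dn) = (50.0000−50.0000)/(138.2856−77.2492) = 0.0000. V = [p*·50.0000 + (1−p*)·50.0000]/1.19 = 42.0168. B = V − Δ·S = 42.0168.
(3,3): S=170.7230. Δ = (V_up−V_dn)/(S_up−S_dn) = (0.0000−50.0000)/(247.5483−138.2856) = -0.4576. V = [p*·0.0000 + (1−p*)·50.0000]/1.19 = 17.0693. B = V − Δ·S = 95.1943.
(2,0): S=36.7416. Δ = (V_up−V_dn)/(S_up−S_dn) = (42.0168−42.0168)/(53.2753−29.7607) = 0.0000. V = [p*·42.0168 + (1−p*)·42.0168]/1.19 = 35.3082. B = V − Δ·S = 35.3082.
(2,1): S=65.7720. Δ = (V_up−V_dn)/(S_up−S_dn) = (42.0168−42.0168)/(95.3694−53.2753) = 0.0000. V = [p*·42.0168 + (1−p*)·42.0168]/1.19 = 35.3082. B = V − Δ·S = 35.3082.
(2,2): S=117.7400. Δ = (V_up−V_dn)/(S_up−S_dn) = (17.0693−42.0168)/(170.7230−95.3694) = -0.3311. V = [p*·17.0693 + (1−p*)·42.0168]/1.19 = 22.8607. B = V − Δ·S = 61.8411.
(1,0): S=45.3600. Δ = (V_up−V_dn)/(S_up−S_dn) = (35.3082−35.3082)/(65.7720−36.7416) = 0.0000. V = [p*·35.3082 + (1−p*)·35.3082]/1.19 = 29.6708. B = V − Δ·S = 29.6708.
(1,1): S=81.2000. Δ = (V_up−V_dn)/(S_up−S_dn) = (22.8607−35.3082)/(117.7400−65.7720) = -0.2395. V = [p*·22.8607 + (1−p*)·35.3082]/1.19 = 23.4601. B = V − Δ·S = 42.9094.
(0,0): S=56.0000. Δ = (V_up−V_dn)/(S_up−S_dn) = (23.4601−29.6708)/(81.2000−45.3600) = -0.1733. V = [p*·23.4601 + (1−p*)·29.6708]/1.19 = 21.8346. B = V − Δ·S = 31.5388.
Root portfolio cost Δ·56+B reproduces V0=21.8346.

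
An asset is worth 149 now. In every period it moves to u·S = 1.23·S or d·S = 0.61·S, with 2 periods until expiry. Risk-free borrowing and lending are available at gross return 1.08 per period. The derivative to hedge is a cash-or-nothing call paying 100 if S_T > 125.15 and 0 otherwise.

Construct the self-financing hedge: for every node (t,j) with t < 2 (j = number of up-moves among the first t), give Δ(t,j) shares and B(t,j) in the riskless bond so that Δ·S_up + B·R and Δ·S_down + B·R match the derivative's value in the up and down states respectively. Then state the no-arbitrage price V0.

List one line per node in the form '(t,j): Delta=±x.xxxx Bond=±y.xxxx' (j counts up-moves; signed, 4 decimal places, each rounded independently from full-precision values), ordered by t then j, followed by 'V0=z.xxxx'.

(0,0): Delta=0.7598 Bond=-63.9436
(1,0): Delta=0.0000 Bond=0.0000
(1,1): Delta=0.8801 Bond=-91.0992
V0=49.2680

Under the risk-neutral measure, an up-move has probability p* = (R−d)/(u−d) = 0.7581 and values discount at R = 1.08.
Terminal values V(2,·): V(2,0)=0.0000, V(2,1)=0.0000, V(2,2)=100.0000
  t=1,j=0: stock 90.8900 → up 111.7947 (V=0.0000), down 55.4429 (V=0.0000). Price 0.0000; hedge Δ=0.0000, bond B=0.0000.
  t=1,j=1: stock 183.2700 → up 225.4221 (V=100.0000), down 111.7947 (V=0.0000). Price 70.1912; hedge Δ=0.8801, bond B=-91.0992.
  t=0,j=0: stock 149.0000 → up 183.2700 (V=70.1912), down 90.8900 (V=0.0000). Price 49.2680; hedge Δ=0.7598, bond B=-63.9436.
Each (Δ,B) replicates both successor values, so the strategy is self-financing and V0 is arbitrage-free.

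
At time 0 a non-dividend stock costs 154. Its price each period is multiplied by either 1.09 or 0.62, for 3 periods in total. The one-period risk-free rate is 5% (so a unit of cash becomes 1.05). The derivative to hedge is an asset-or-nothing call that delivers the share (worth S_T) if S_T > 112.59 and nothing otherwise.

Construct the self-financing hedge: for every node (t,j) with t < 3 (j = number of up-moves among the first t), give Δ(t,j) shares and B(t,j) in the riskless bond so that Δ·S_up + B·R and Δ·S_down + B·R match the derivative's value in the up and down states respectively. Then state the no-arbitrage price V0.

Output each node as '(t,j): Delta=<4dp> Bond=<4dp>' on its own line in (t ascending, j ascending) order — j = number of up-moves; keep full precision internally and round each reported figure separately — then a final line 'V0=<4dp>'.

No-arbitrage ⇒ martingale measure with p* = (R−d)/(u−d) = 0.9149.
At expiry t=3: V(3,0)=0.0000, V(3,1)=0.0000, V(3,2)=113.4398, V(3,3)=199.4345
  t=2,j=0: stock 59.1976 → up 64.5254 (V=0.0000), down 36.7025 (V=0.0000). Price 0.0000; hedge Δ=0.0000, bond B=0.0000.
  t=2,j=1: stock 104.0732 → up 113.4398 (V=113.4398), down 64.5254 (V=0.0000). Price 98.8432; hedge Δ=2.3191, bond B=-142.5181.
  t=2,j=2: stock 182.9674 → up 199.4345 (V=199.4345), down 113.4398 (V=113.4398). Price 182.9674; hedge Δ=1.0000, bond B=0.0000.
  t=1,j=0: stock 95.4800 → up 104.0732 (V=98.8432), down 59.1976 (V=0.0000). Price 86.1248; hedge Δ=2.2026, bond B=-124.1799.
  t=1,j=1: stock 167.8600 → up 182.9674 (V=182.9674), down 104.0732 (V=98.8432). Price 167.4361; hedge Δ=1.0663, bond B=-11.5516.
  t=0,j=0: stock 154.0000 → up 167.8600 (V=167.4361), down 95.4800 (V=86.1248). Price 152.8724; hedge Δ=1.1234, bond B=-20.1305.
Self-financing check: at every node Δ·S+B equals the discounted successor values.

(0,0): Delta=1.1234 Bond=-20.1305
(1,0): Delta=2.2026 Bond=-124.1799
(1,1): Delta=1.0663 Bond=-11.5516
(2,0): Delta=0.0000 Bond=0.0000
(2,1): Delta=2.3191 Bond=-142.5181
(2,2): Delta=1.0000 Bond=0.0000
V0=152.8724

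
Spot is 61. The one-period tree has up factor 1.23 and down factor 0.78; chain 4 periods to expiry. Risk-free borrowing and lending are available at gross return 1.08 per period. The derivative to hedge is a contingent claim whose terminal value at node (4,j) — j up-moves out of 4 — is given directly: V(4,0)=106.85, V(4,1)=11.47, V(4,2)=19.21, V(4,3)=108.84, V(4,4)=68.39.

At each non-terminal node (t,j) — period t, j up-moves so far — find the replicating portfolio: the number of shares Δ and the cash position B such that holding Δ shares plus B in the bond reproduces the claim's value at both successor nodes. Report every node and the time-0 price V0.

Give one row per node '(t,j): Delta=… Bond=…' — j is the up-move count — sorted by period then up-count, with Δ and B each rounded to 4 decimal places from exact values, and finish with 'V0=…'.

(0,0): Delta=0.7530 Bond=1.5883
(1,0): Delta=1.3085 Bond=-24.7149
(1,1): Delta=0.5769 Bond=14.9305
(2,0): Delta=-1.4766 Bond=76.6699
(2,1): Delta=2.1916 Bond=-78.3732
(2,2): Delta=0.0649 Bond=63.3739
(3,0): Delta=-7.3220 Bond=252.0142
(3,1): Delta=0.3768 Bond=-1.8019
(3,2): Delta=2.7670 Bond=-126.0636
(3,3): Delta=-0.7919 Bond=165.6975
V0=47.5208

Under the risk-neutral measure, an up-move has probability p* = (R−d)/(u−d) = 0.6667 and values discount at R = 1.08.
Terminal payoffs: V(4,0)=106.8500, V(4,1)=11.4700, V(4,2)=19.2100, V(4,3)=108.8400, V(4,4)=68.3900
  t=3,j=0: stock 28.9477 → up 35.6056 (V=11.4700), down 22.5792 (V=106.8500). Price 40.0586; hedge Δ=-7.3220, bond B=252.0142.
  t=3,j=1: stock 45.6483 → up 56.1473 (V=19.2100), down 35.6056 (V=11.4700). Price 15.3981; hedge Δ=0.3768, bond B=-1.8019.
  t=3,j=2: stock 71.9838 → up 88.5401 (V=108.8400), down 56.1473 (V=19.2100). Price 73.1142; hedge Δ=2.7670, bond B=-126.0636.
  t=3,j=3: stock 113.5129 → up 139.6209 (V=68.3900), down 88.5401 (V=108.8400). Price 75.8086; hedge Δ=-0.7919, bond B=165.6975.
  t=2,j=0: stock 37.1124 → up 45.6483 (V=15.3981), down 28.9477 (V=40.0586). Price 21.8688; hedge Δ=-1.4766, bond B=76.6699.
  t=2,j=1: stock 58.5234 → up 71.9838 (V=73.1142), down 45.6483 (V=15.3981). Price 49.8847; hedge Δ=2.1916, bond B=-78.3732.
  t=2,j=2: stock 92.2869 → up 113.5129 (V=75.8086), down 71.9838 (V=73.1142). Price 69.3616; hedge Δ=0.0649, bond B=63.3739.
  t=1,j=0: stock 47.5800 → up 58.5234 (V=49.8847), down 37.1124 (V=21.8688). Price 37.5427; hedge Δ=1.3085, bond B=-24.7149.
  t=1,j=1: stock 75.0300 → up 92.2869 (V=69.3616), down 58.5234 (V=49.8847). Price 58.2123; hedge Δ=0.5769, bond B=14.9305.
  t=0,j=0: stock 61.0000 → up 75.0300 (V=58.2123), down 47.5800 (V=37.5427). Price 47.5208; hedge Δ=0.7530, bond B=1.5883.
Root portfolio cost Δ·61+B reproduces V0=47.5208.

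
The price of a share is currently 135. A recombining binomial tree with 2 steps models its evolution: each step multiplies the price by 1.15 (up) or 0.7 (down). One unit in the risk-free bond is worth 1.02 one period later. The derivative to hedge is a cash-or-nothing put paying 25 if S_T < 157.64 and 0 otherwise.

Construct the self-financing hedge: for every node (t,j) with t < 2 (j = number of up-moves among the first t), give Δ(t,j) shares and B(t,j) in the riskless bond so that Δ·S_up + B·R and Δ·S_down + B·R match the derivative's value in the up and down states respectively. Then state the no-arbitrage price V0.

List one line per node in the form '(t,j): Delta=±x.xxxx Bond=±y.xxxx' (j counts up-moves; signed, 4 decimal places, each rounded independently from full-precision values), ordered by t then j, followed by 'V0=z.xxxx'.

Since d<R<u, set p* = (R−d)/(u−d) = 0.7111; price each node as the discounted p*-expectation of its children.
Terminal payoffs: V(2,0)=25.0000, V(2,1)=25.0000, V(2,2)=0.0000
Node (1,0) S=94.5000: V=(p*·25.0000+(1−p*)·25.0000)/1.02=24.5098; Δ=(25.0000−25.0000)/(108.6750−66.1500)=0.0000; B=V−Δ·S=24.5098
Node (1,1) S=155.2500: V=(p*·0.0000+(1−p*)·25.0000)/1.02=7.0806; Δ=(0.0000−25.0000)/(178.5375−108.6750)=-0.3578; B=V−Δ·S=62.6362
Node (0,0) S=135.0000: V=(p*·7.0806+(1−p*)·24.5098)/1.02=11.8781; Δ=(7.0806−24.5098)/(155.2500−94.5000)=-0.2869; B=V−Δ·S=50.6097
Check: Δ(0,0)·S0 + B(0,0) = 11.8781 = V0.

(0,0): Delta=-0.2869 Bond=50.6097
(1,0): Delta=0.0000 Bond=24.5098
(1,1): Delta=-0.3578 Bond=62.6362
V0=11.8781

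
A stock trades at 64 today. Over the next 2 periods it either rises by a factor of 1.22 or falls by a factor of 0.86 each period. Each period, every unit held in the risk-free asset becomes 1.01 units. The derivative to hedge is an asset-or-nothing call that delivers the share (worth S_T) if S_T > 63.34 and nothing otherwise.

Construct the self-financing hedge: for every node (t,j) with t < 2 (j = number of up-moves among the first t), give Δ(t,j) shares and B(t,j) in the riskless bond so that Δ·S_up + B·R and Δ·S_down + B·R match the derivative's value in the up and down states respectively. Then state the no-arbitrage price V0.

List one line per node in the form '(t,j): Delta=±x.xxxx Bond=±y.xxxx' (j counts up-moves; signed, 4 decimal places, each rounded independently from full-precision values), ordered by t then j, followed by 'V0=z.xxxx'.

The replicating-portfolio and risk-neutral prices coincide; use p* = (1.01−0.86)/(1.22−0.86) = 0.4167 for the latter.
Terminal payoffs: V(2,0)=0.0000, V(2,1)=67.1488, V(2,2)=95.2576
(1,0): S=55.0400. Δ = (V_up−V_dn)/(S_up−S_dn) = (67.1488−0.0000)/(67.1488−47.3344) = 3.3889. V = [p*·67.1488 + (1−p*)·0.0000]/1.01 = 27.7017. B = V − Δ·S = -158.8228.
(1,1): S=78.0800. Δ = (V_up−V_dn)/(S_up−S_dn) = (95.2576−67.1488)/(95.2576−67.1488) = 1.0000. V = [p*·95.2576 + (1−p*)·67.1488]/1.01 = 78.0800. B = V − Δ·S = 0.0000.
(0,0): S=64.0000. Δ = (V_up−V_dn)/(S_up−S_dn) = (78.0800−27.7017)/(78.0800−55.0400) = 2.1866. V = [p*·78.0800 + (1−p*)·27.7017]/1.01 = 48.2105. B = V − Δ·S = -91.7293.
Root portfolio cost Δ·64+B reproduces V0=48.2105.

(0,0): Delta=2.1866 Bond=-91.7293
(1,0): Delta=3.3889 Bond=-158.8228
(1,1): Delta=1.0000 Bond=0.0000
V0=48.2105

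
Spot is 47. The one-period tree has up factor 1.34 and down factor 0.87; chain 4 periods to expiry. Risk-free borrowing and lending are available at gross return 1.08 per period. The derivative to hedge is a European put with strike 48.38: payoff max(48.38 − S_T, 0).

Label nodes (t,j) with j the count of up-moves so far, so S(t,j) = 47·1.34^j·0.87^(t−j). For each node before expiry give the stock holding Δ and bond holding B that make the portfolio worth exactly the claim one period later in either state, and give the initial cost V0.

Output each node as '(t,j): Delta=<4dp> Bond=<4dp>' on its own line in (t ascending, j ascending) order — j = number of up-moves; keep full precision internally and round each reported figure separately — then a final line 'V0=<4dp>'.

Since d<R<u, set p* = (R−d)/(u−d) = 0.4468; price each node as the discounted p*-expectation of its children.
Payoff layer (t=4): V(4,0)=21.4538, V(4,1)=6.9075, V(4,2)=0.0000, V(4,3)=0.0000, V(4,4)=0.0000
Node (3,0) S=30.9496: V=(p*·6.9075+(1−p*)·21.4538)/1.08=13.8467; Δ=(6.9075−21.4538)/(41.4725−26.9262)=-1.0000; B=V−Δ·S=44.7963
Node (3,1) S=47.6696: V=(p*·0.0000+(1−p*)·6.9075)/1.08=3.5381; Δ=(0.0000−6.9075)/(63.8772−41.4725)=-0.3083; B=V−Δ·S=18.2349
Node (3,2) S=73.4221: V=(p*·0.0000+(1−p*)·0.0000)/1.08=0.0000; Δ=(0.0000−0.0000)/(98.3856−63.8772)=0.0000; B=V−Δ·S=0.0000
Node (3,3) S=113.0869: V=(p*·0.0000+(1−p*)·0.0000)/1.08=0.0000; Δ=(0.0000−0.0000)/(151.5364−98.3856)=0.0000; B=V−Δ·S=0.0000
Node (2,0) S=35.5743: V=(p*·3.5381+(1−p*)·13.8467)/1.08=8.5562; Δ=(3.5381−13.8467)/(47.6696−30.9496)=-0.6165; B=V−Δ·S=30.4893
Node (2,1) S=54.7926: V=(p*·0.0000+(1−p*)·3.5381)/1.08=1.8123; Δ=(0.0000−3.5381)/(73.4221−47.6696)=-0.1374; B=V−Δ·S=9.3402
Node (2,2) S=84.3932: V=(p*·0.0000+(1−p*)·0.0000)/1.08=0.0000; Δ=(0.0000−0.0000)/(113.0869−73.4221)=0.0000; B=V−Δ·S=0.0000
Node (1,0) S=40.8900: V=(p*·1.8123+(1−p*)·8.5562)/1.08=5.1324; Δ=(1.8123−8.5562)/(54.7926−35.5743)=-0.3509; B=V−Δ·S=19.4812
Node (1,1) S=62.9800: V=(p*·0.0000+(1−p*)·1.8123)/1.08=0.9283; Δ=(0.0000−1.8123)/(84.3932−54.7926)=-0.0612; B=V−Δ·S=4.7842
Node (0,0) S=47.0000: V=(p*·0.9283+(1−p*)·5.1324)/1.08=3.0129; Δ=(0.9283−5.1324)/(62.9800−40.8900)=-0.1903; B=V−Δ·S=11.9578
Check: Δ(0,0)·S0 + B(0,0) = 3.0129 = V0.

(0,0): Delta=-0.1903 Bond=11.9578
(1,0): Delta=-0.3509 Bond=19.4812
(1,1): Delta=-0.0612 Bond=4.7842
(2,0): Delta=-0.6165 Bond=30.4893
(2,1): Delta=-0.1374 Bond=9.3402
(2,2): Delta=0.0000 Bond=0.0000
(3,0): Delta=-1.0000 Bond=44.7963
(3,1): Delta=-0.3083 Bond=18.2349
(3,2): Delta=0.0000 Bond=0.0000
(3,3): Delta=0.0000 Bond=0.0000
V0=3.0129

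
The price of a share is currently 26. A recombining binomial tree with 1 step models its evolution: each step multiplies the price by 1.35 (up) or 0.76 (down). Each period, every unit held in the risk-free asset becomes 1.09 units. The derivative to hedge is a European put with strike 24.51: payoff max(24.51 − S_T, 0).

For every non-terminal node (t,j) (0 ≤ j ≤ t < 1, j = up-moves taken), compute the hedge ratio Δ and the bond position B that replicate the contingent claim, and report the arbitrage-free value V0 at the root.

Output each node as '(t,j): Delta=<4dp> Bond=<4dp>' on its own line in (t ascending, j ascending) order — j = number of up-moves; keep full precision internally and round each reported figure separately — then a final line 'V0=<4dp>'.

Risk-neutral probability p* = (R−d)/(u−d) = (1.09−0.76)/(1.35−0.76) = 0.5593.
Terminal values V(1,·): V(1,0)=4.7500, V(1,1)=0.0000
  t=0,j=0: stock 26.0000 → up 35.1000 (V=0.0000), down 19.7600 (V=4.7500). Price 1.9204; hedge Δ=-0.3096, bond B=9.9712.
The time-0 hedge costs 1.9204, which is the no-arbitrage price.

(0,0): Delta=-0.3096 Bond=9.9712
V0=1.9204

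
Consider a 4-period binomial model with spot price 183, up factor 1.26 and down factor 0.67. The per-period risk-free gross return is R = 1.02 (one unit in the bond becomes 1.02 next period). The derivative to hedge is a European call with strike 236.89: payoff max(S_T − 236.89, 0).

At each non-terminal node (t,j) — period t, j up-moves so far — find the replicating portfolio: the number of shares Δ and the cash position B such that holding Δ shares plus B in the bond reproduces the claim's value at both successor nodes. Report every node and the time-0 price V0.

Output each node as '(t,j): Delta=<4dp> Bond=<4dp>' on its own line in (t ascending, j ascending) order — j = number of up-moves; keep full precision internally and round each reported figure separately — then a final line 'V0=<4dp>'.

(0,0): Delta=0.4249 Bond=-49.4609
(1,0): Delta=0.0392 Bond=-3.1543
(1,1): Delta=0.5656 Bond=-82.8816
(2,0): Delta=0.0000 Bond=0.0000
(2,1): Delta=0.0534 Bond=-5.4235
(2,2): Delta=0.7523 Bond=-138.7901
(3,0): Delta=0.0000 Bond=0.0000
(3,1): Delta=0.0000 Bond=0.0000
(3,2): Delta=0.0729 Bond=-9.3253
(3,3): Delta=1.0000 Bond=-232.2451
V0=28.2971

No-arbitrage ⇒ martingale measure with p* = (R−d)/(u−d) = 0.5932.
Payoff layer (t=4): V(4,0)=0.0000, V(4,1)=0.0000, V(4,2)=0.0000, V(4,3)=8.3761, V(4,4)=224.3567
(3,0): S=55.0396. Δ = (V_up−V_dn)/(S_up−S_dn) = (0.0000−0.0000)/(69.3499−36.8766) = 0.0000. V = [p*·0.0000 + (1−p*)·0.0000]/1.02 = 0.0000. B = V − Δ·S = 0.0000.
(3,1): S=103.5074. Δ = (V_up−V_dn)/(S_up−S_dn) = (0.0000−0.0000)/(130.4193−69.3499) = 0.0000. V = [p*·0.0000 + (1−p*)·0.0000]/1.02 = 0.0000. B = V − Δ·S = 0.0000.
(3,2): S=194.6556. Δ = (V_up−V_dn)/(S_up−S_dn) = (8.3761−0.0000)/(245.2661−130.4193) = 0.0729. V = [p*·8.3761 + (1−p*)·0.0000]/1.02 = 4.8714. B = V − Δ·S = -9.3253.
(3,3): S=366.0688. Δ = (V_up−V_dn)/(S_up−S_dn) = (224.3567−8.3761)/(461.2467−245.2661) = 1.0000. V = [p*·224.3567 + (1−p*)·8.3761]/1.02 = 133.8237. B = V − Δ·S = -232.2451.
(2,0): S=82.1487. Δ = (V_up−V_dn)/(S_up−S_dn) = (0.0000−0.0000)/(103.5074−55.0396) = 0.0000. V = [p*·0.0000 + (1−p*)·0.0000]/1.02 = 0.0000. B = V − Δ·S = 0.0000.
(2,1): S=154.4886. Δ = (V_up−V_dn)/(S_up−S_dn) = (4.8714−0.0000)/(194.6556−103.5074) = 0.0534. V = [p*·4.8714 + (1−p*)·0.0000]/1.02 = 2.8332. B = V − Δ·S = -5.4235.
(2,2): S=290.5308. Δ = (V_up−V_dn)/(S_up−S_dn) = (133.8237−4.8714)/(366.0688−194.6556) = 0.7523. V = [p*·133.8237 + (1−p*)·4.8714]/1.02 = 79.7731. B = V − Δ·S = -138.7901.
(1,0): S=122.6100. Δ = (V_up−V_dn)/(S_up−S_dn) = (2.8332−0.0000)/(154.4886−82.1487) = 0.0392. V = [p*·2.8332 + (1−p*)·0.0000]/1.02 = 1.6477. B = V − Δ·S = -3.1543.
(1,1): S=230.5800. Δ = (V_up−V_dn)/(S_up−S_dn) = (79.7731−2.8332)/(290.5308−154.4886) = 0.5656. V = [p*·79.7731 + (1−p*)·2.8332]/1.02 = 47.5250. B = V − Δ·S = -82.8816.
(0,0): S=183.0000. Δ = (V_up−V_dn)/(S_up−S_dn) = (47.5250−1.6477)/(230.5800−122.6100) = 0.4249. V = [p*·47.5250 + (1−p*)·1.6477]/1.02 = 28.2971. B = V − Δ·S = -49.4609.
Self-financing check: at every node Δ·S+B equals the discounted successor values.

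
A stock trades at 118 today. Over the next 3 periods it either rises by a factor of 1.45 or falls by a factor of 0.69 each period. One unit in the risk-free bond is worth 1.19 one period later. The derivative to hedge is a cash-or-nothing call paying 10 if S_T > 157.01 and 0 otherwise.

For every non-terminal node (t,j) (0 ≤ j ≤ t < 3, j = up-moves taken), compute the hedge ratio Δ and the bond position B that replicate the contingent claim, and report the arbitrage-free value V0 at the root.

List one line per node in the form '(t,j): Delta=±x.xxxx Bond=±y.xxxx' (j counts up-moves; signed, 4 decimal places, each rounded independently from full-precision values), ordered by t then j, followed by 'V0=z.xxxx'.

Under the risk-neutral measure, an up-move has probability p* = (R−d)/(u−d) = 0.6579 and values discount at R = 1.19.
Terminal payoffs: V(3,0)=0.0000, V(3,1)=0.0000, V(3,2)=10.0000, V(3,3)=10.0000
  t=2,j=0: stock 56.1798 → up 81.4607 (V=0.0000), down 38.7641 (V=0.0000). Price 0.0000; hedge Δ=0.0000, bond B=0.0000.
  t=2,j=1: stock 118.0590 → up 171.1855 (V=10.0000), down 81.4607 (V=0.0000). Price 5.5285; hedge Δ=0.1115, bond B=-7.6294.
  t=2,j=2: stock 248.0950 → up 359.7378 (V=10.0000), down 171.1855 (V=10.0000). Price 8.4034; hedge Δ=0.0000, bond B=8.4034.
  t=1,j=0: stock 81.4200 → up 118.0590 (V=5.5285), down 56.1798 (V=0.0000). Price 3.0565; hedge Δ=0.0893, bond B=-4.2179.
  t=1,j=1: stock 171.1000 → up 248.0950 (V=8.4034), down 118.0590 (V=5.5285). Price 6.2352; hedge Δ=0.0221, bond B=2.4525.
  t=0,j=0: stock 118.0000 → up 171.1000 (V=6.2352), down 81.4200 (V=3.0565). Price 4.3258; hedge Δ=0.0354, bond B=0.1433.
Each (Δ,B) replicates both successor values, so the strategy is self-financing and V0 is arbitrage-free.

(0,0): Delta=0.0354 Bond=0.1433
(1,0): Delta=0.0893 Bond=-4.2179
(1,1): Delta=0.0221 Bond=2.4525
(2,0): Delta=0.0000 Bond=0.0000
(2,1): Delta=0.1115 Bond=-7.6294
(2,2): Delta=0.0000 Bond=8.4034
V0=4.3258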